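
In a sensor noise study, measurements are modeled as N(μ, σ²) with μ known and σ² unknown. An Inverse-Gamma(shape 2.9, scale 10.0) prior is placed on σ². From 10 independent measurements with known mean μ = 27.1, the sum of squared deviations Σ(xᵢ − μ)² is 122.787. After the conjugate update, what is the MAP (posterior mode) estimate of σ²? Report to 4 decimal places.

With known mean μ and an Inverse-Gamma(α, β) prior on σ², the Normal likelihood is conjugate: posterior is Inv-Gamma(α + n/2, β + Σ(xᵢ−μ)²/2).
Posterior: Inv-Gamma(2.9 + 10/2, 10.0 + 122.787/2) = Inv-Gamma(7.90, 71.3935).
Mode = β/(α+1) = 71.3935/8.90 = 8.0217.

8.0217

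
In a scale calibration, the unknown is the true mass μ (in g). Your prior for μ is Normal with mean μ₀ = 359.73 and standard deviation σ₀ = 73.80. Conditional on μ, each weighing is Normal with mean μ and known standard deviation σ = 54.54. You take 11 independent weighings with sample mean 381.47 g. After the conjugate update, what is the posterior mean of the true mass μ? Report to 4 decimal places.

For Normal data with known variance σ², a Normal(μ₀, σ₀²) prior on μ is conjugate. Posterior precision = 1/σ₀² + n/σ²; posterior mean is the precision-weighted average of μ₀ and x̄.
n·x̄ = 11·381.47 = 4196.17.
σ₀² = 73.80² = 5446.44, σ² = 54.54² = 2974.6116; σ² + n·σ₀² = 2974.6116 + 11·5446.44 = 62885.4516.
Posterior mean = (μ₀/σ₀² + n·x̄/σ²)/(1/σ₀² + n/σ²) = (σ²·μ₀ + σ₀²·n·x̄)/(σ² + n·σ₀²) = (2974.6116·359.73 + 5446.44·4196.17)/62885.4516 = 23924245.165668/62885.4516 = 380.4417.

380.4417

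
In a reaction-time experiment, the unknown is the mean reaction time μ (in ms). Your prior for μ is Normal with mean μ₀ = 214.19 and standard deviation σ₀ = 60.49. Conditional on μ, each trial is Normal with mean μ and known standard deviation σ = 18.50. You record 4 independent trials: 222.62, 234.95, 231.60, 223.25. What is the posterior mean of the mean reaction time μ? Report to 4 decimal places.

For Normal data with known variance σ², a Normal(μ₀, σ₀²) prior on μ is conjugate. Posterior precision = 1/σ₀² + n/σ²; posterior mean is the precision-weighted average of μ₀ and x̄.
Σxᵢ = 222.62 + 234.95 + 231.60 + 223.25 = 912.42, so n·x̄ = 912.42.
σ₀² = 60.49² = 3659.0401, σ² = 18.50² = 342.25; σ² + n·σ₀² = 342.25 + 4·3659.0401 = 14978.4104.
Posterior mean = (μ₀/σ₀² + n·x̄/σ²)/(1/σ₀² + n/σ²) = (σ²·μ₀ + σ₀²·n·x̄)/(σ² + n·σ₀²) = (342.25·214.19 + 3659.0401·912.42)/14978.4104 = 3411887.895542/14978.4104 = 227.7870.

227.7870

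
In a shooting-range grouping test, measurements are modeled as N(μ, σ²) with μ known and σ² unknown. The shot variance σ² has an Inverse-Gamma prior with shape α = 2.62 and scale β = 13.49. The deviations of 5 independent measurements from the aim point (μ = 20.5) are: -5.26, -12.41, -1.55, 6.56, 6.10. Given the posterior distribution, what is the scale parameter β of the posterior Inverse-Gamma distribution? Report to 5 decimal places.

With known mean μ and an Inverse-Gamma(α, β) prior on σ², the Normal likelihood is conjugate: posterior is Inv-Gamma(α + n/2, β + Σ(xᵢ−μ)²/2).
Σ(xᵢ−μ)² = (-5.26)² + (-12.41)² + (-1.55)² + (6.56)² + (6.10)² = 264.3218.
Posterior: Inv-Gamma(2.62 + 5/2, 13.49 + 264.3218/2) = Inv-Gamma(5.12, 145.65090).
Posterior β = 145.65090.

145.65090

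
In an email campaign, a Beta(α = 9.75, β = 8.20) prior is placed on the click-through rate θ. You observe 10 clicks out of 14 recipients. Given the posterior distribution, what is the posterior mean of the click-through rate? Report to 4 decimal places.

The Beta prior is conjugate to a Binomial/Bernoulli likelihood; the update adds successes to α and failures to β.
Posterior: Beta(α+k, β+n−k) = Beta(9.75+10, 8.20+4) = Beta(19.75, 12.20).
Posterior mean = α/(α+β) = 19.75/31.95 = 0.6182.

0.6182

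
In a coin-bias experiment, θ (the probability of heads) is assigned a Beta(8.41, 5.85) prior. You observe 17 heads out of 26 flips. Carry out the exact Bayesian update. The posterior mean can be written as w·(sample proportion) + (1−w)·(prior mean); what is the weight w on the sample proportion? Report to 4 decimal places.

The Beta prior is conjugate to a Binomial/Bernoulli likelihood; the update adds successes to α and failures to β.
Posterior mean = (α₀+k)/(α₀+β₀+n) = [n/(α₀+β₀+n)]·(k/n) + [(α₀+β₀)/(α₀+β₀+n)]·α₀/(α₀+β₀), so only n and the prior enter the weight.
The weight on the data is w = n/(α₀+β₀+n) = 26/(8.41+5.85+26) = 26/40.26 = 0.6458.

0.6458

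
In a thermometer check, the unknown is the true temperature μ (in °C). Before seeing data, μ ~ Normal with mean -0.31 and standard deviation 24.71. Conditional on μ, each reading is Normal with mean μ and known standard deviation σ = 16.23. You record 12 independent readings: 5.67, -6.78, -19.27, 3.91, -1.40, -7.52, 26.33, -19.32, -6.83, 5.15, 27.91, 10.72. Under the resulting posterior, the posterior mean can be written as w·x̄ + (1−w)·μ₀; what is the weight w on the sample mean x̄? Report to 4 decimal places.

0.9653

For Normal data with known variance σ², a Normal(μ₀, σ₀²) prior on μ is conjugate. Posterior precision = 1/σ₀² + n/σ²; posterior mean is the precision-weighted average of μ₀ and x̄.
σ₀² = 24.71² = 610.5841, σ² = 16.23² = 263.4129. Prior precision 1/σ₀² = 1/610.5841; data precision n/σ² = 12/263.4129.
w = (n/σ²)/(1/σ₀² + n/σ²) = n·σ₀²/(σ² + n·σ₀²) = 12·610.5841/(263.4129 + 12·610.5841) = 7327.0092/7590.4221 = 0.9653.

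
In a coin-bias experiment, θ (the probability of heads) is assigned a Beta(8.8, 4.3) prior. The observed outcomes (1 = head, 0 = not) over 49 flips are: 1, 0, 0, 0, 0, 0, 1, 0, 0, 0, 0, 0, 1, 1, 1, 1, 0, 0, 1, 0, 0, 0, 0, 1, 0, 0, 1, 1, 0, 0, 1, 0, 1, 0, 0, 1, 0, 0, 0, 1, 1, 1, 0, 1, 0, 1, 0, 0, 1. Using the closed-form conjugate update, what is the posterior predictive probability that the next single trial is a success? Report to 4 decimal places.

The Beta prior is conjugate to a Binomial/Bernoulli likelihood; the update adds successes to α and failures to β.
Posterior: Beta(α+k, β+n−k) = Beta(8.8+19, 4.3+30) = Beta(27.8, 34.3).
For a single future Bernoulli trial, P(success | data) = α/(α+β) = 0.4477.

0.4477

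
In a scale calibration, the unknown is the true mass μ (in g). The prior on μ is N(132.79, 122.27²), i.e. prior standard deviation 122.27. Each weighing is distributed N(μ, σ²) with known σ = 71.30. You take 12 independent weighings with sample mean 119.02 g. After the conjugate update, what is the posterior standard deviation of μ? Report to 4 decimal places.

For Normal data with known variance σ², a Normal(μ₀, σ₀²) prior on μ is conjugate. Posterior precision = 1/σ₀² + n/σ²; posterior mean is the precision-weighted average of μ₀ and x̄.
σ₀² = 122.27² = 14949.9529, σ² = 71.30² = 5083.69; σ² + n·σ₀² = 5083.69 + 12·14949.9529 = 184483.1248.
Posterior precision = 1/σ₀² + n/σ² = 1/14949.9529 + 12/5083.69 = (σ² + n·σ₀²)/(σ₀²σ²) = 184483.1248/(14949.9529·5083.69); posterior variance σₙ² = σ₀²σ²/(σ² + n·σ₀²) = 14949.9529·5083.69/184483.1248 = 411.966819.
Posterior SD = √σₙ² = √(14949.9529·5083.69/184483.1248) = 20.2970.

20.2970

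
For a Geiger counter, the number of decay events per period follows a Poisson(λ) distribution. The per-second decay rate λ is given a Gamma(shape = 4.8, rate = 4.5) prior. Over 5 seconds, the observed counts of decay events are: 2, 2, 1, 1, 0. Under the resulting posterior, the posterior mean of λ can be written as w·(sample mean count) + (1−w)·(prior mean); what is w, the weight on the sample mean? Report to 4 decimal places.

With a Gamma(shape α, rate β) prior, the Poisson likelihood is conjugate: the posterior is Gamma(α + ΣXᵢ, β + n).
Posterior mean = (α₀+S)/(β₀+n) = [n/(β₀+n)]·(S/n) + [β₀/(β₀+n)]·(α₀/β₀), so only n and β₀ enter the weight.
Weight on data w = n/(β₀+n) = 5/(4.5+5) = 5/9.5 = 0.5263.

0.5263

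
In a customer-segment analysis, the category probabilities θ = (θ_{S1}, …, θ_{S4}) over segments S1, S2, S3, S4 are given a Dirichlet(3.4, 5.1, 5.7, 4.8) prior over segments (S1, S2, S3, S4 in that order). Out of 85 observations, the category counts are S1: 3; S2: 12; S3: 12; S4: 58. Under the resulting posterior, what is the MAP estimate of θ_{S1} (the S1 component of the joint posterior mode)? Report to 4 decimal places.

The Dirichlet prior is conjugate to the Multinomial likelihood: each posterior αⱼ = prior αⱼ + observed count nⱼ.
Posterior concentration: (6.4, 17.1, 17.7, 62.8), total = 104.0.
Joint mode component: (α_{S1}−1)/(Σα−K) = 5.4/100.0 = 0.0540.

0.0540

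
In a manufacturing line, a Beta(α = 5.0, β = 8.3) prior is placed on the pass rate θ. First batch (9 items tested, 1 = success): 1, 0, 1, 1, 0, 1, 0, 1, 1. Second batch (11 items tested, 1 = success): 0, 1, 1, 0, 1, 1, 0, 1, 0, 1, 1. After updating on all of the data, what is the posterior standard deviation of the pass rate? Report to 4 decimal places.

The Beta prior is conjugate to a Binomial/Bernoulli likelihood; the update adds successes to α and failures to β.
After batch 1: Beta(5.0+6, 8.3+3) = Beta(11.0, 11.3).
After batch 2: Beta(11.0+7, 11.3+4) = Beta(18.0, 15.3).
Var = αβ/((α+β)²(α+β+1)) = 18.0·15.3/(33.3²·34.3) = 0.00724071; SD = √0.00724071 = 0.0851.

0.0851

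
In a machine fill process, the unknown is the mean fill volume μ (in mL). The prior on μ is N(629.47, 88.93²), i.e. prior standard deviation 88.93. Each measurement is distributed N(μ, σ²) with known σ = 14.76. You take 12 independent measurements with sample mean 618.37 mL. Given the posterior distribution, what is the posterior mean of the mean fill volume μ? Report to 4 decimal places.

For Normal data with known variance σ², a Normal(μ₀, σ₀²) prior on μ is conjugate. Posterior precision = 1/σ₀² + n/σ²; posterior mean is the precision-weighted average of μ₀ and x̄.
n·x̄ = 12·618.37 = 7420.44.
σ₀² = 88.93² = 7908.5449, σ² = 14.76² = 217.8576; σ² + n·σ₀² = 217.8576 + 12·7908.5449 = 95120.3964.
Posterior mean = (μ₀/σ₀² + n·x̄/σ²)/(1/σ₀² + n/σ²) = (σ²·μ₀ + σ₀²·n·x̄)/(σ² + n·σ₀²) = (217.8576·629.47 + 7908.5449·7420.44)/95120.3964 = 58822017.741228/95120.3964 = 618.3954.

618.3954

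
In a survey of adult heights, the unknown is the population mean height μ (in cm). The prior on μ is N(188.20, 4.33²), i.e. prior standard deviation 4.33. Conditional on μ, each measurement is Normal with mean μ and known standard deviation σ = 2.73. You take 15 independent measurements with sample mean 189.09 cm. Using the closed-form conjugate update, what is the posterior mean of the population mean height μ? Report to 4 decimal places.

For Normal data with known variance σ², a Normal(μ₀, σ₀²) prior on μ is conjugate. Posterior precision = 1/σ₀² + n/σ²; posterior mean is the precision-weighted average of μ₀ and x̄.
n·x̄ = 15·189.09 = 2836.35.
σ₀² = 4.33² = 18.7489, σ² = 2.73² = 7.4529; σ² + n·σ₀² = 7.4529 + 15·18.7489 = 288.6864.
Posterior mean = (μ₀/σ₀² + n·x̄/σ²)/(1/σ₀² + n/σ²) = (σ²·μ₀ + σ₀²·n·x̄)/(σ² + n·σ₀²) = (7.4529·188.20 + 18.7489·2836.35)/288.6864 = 54581.078295/288.6864 = 189.0670.

189.0670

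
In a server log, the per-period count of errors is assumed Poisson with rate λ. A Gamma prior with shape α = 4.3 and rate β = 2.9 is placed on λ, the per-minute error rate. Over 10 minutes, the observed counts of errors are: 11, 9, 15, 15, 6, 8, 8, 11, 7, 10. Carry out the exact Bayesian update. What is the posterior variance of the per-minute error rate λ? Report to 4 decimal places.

0.6268

With a Gamma(shape α, rate β) prior, the Poisson likelihood is conjugate: the posterior is Gamma(α + ΣXᵢ, β + n).
Sum of counts S = 100 over n = 10 minutes.
Posterior: Gamma(α+S, β+n) = Gamma(4.3+100, 2.9+10) = Gamma(104.3, 12.9).
Var = α/β² = 104.3/12.9² = 0.6268.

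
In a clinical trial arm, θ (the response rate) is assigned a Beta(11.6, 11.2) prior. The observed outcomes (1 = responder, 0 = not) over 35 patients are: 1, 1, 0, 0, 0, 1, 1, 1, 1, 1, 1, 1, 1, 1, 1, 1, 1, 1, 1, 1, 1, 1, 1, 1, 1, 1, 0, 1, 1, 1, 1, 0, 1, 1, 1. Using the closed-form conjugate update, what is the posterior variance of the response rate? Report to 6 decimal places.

The Beta prior is conjugate to a Binomial/Bernoulli likelihood; the update adds successes to α and failures to β.
Posterior: Beta(α+k, β+n−k) = Beta(11.6+30, 11.2+5) = Beta(41.6, 16.2).
Var = αβ/((α+β)²(α+β+1)) = 41.6·16.2/(57.8²·58.8) = 0.003431.

0.003431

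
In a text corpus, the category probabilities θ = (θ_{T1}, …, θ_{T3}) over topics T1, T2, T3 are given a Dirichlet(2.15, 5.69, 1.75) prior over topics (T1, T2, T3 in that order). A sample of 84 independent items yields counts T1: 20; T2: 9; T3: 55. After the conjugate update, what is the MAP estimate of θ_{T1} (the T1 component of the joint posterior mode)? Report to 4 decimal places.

0.2335

The Dirichlet prior is conjugate to the Multinomial likelihood: each posterior αⱼ = prior αⱼ + observed count nⱼ.
Posterior concentration: (22.15, 14.69, 56.75), total = 93.59.
Joint mode component: (α_{T1}−1)/(Σα−K) = 21.15/90.59 = 0.2335.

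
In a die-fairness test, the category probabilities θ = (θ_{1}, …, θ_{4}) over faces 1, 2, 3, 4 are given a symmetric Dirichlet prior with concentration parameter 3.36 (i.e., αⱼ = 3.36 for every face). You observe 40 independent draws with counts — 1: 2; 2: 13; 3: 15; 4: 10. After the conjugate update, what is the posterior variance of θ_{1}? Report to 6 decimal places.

The Dirichlet prior is conjugate to the Multinomial likelihood: each posterior αⱼ = prior αⱼ + observed count nⱼ.
Posterior concentration: (5.36, 16.36, 18.36, 13.36), total = 53.44.
Var[θ_j] = α_j(Σα−α_j)/((Σα)²(Σα+1)) = 5.36·48.08/(53.44²·54.44) = 0.001658.

0.001658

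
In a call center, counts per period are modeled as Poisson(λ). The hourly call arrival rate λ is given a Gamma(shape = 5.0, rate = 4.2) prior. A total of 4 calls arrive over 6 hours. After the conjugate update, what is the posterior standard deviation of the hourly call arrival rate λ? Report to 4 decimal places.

0.2941

With a Gamma(shape α, rate β) prior, the Poisson likelihood is conjugate: the posterior is Gamma(α + ΣXᵢ, β + n).
Posterior: Gamma(α+S, β+n) = Gamma(5.0+4, 4.2+6) = Gamma(9.0, 10.2).
SD = √α/β = √9.0/10.2 = 0.2941.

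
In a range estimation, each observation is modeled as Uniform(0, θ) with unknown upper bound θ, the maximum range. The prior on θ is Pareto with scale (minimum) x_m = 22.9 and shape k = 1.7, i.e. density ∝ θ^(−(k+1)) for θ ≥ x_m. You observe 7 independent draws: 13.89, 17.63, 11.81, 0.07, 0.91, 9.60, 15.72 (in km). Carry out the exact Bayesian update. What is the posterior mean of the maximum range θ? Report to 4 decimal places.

25.8740

A Pareto(scale x_m, shape k) prior on the upper bound θ of Uniform(0, θ) is conjugate: posterior is Pareto(max(x_m, max xᵢ), k + n).
Sample maximum = 17.63; prior scale x_m = 22.9 → posterior scale = max = 22.90.
Posterior shape = 1.7 + 7 = 8.7.
E[θ|data] = k·x_m/(k−1) = 8.7·22.90/7.7 = 25.8740.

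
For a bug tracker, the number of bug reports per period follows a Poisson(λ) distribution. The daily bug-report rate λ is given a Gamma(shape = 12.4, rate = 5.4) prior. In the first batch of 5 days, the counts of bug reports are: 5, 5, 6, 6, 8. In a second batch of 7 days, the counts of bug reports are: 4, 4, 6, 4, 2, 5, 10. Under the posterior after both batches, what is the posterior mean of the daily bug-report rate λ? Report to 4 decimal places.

4.4483

With a Gamma(shape α, rate β) prior, the Poisson likelihood is conjugate: the posterior is Gamma(α + ΣXᵢ, β + n).
Batch 1: sum of counts S = 30 over n = 5 days.
After batch 1: Gamma(α+S, β+n) = Gamma(12.4+30, 5.4+5) = Gamma(42.4, 10.4).
Batch 2: sum of counts S = 35 over n = 7 days.
After batch 2: Gamma(α+S, β+n) = Gamma(42.4+35, 10.4+7) = Gamma(77.4, 17.4).
Posterior mean = α/β = 77.4/17.4 = 4.4483.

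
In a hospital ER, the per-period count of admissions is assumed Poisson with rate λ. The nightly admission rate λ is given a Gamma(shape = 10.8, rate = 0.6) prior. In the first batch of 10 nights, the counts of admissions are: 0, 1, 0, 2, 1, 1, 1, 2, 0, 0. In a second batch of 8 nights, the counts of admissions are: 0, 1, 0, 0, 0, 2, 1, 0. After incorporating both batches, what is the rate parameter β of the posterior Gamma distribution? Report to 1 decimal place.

With a Gamma(shape α, rate β) prior, the Poisson likelihood is conjugate: the posterior is Gamma(α + ΣXᵢ, β + n).
Batch 1: sum of counts S = 8 over n = 10 nights.
After batch 1: Gamma(α+S, β+n) = Gamma(10.8+8, 0.6+10) = Gamma(18.8, 10.6).
Batch 2: sum of counts S = 4 over n = 8 nights.
After batch 2: Gamma(α+S, β+n) = Gamma(18.8+4, 10.6+8) = Gamma(22.8, 18.6).
Posterior β = 18.6.

18.6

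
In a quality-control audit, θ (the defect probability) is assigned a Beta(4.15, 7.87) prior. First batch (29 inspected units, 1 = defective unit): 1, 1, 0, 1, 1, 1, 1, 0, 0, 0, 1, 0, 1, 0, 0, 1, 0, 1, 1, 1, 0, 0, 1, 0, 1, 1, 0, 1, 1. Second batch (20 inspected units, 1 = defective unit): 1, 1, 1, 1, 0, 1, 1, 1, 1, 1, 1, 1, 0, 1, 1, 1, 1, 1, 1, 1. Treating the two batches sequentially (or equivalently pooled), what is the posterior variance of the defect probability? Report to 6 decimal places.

The Beta prior is conjugate to a Binomial/Bernoulli likelihood; the update adds successes to α and failures to β.
After batch 1: Beta(4.15+17, 7.87+12) = Beta(21.15, 19.87).
After batch 2: Beta(21.15+18, 19.87+2) = Beta(39.15, 21.87).
Var = αβ/((α+β)²(α+β+1)) = 39.15·21.87/(61.02²·62.02) = 0.003708.

0.003708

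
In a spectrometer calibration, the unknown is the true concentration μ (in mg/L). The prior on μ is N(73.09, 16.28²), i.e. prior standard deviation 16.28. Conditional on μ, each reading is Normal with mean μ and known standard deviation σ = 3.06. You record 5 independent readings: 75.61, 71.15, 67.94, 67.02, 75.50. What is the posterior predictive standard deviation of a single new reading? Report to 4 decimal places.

3.3501

For Normal data with known variance σ², a Normal(μ₀, σ₀²) prior on μ is conjugate. Posterior precision = 1/σ₀² + n/σ²; posterior mean is the precision-weighted average of μ₀ and x̄.
σ₀² = 16.28² = 265.0384, σ² = 3.06² = 9.3636; σ² + n·σ₀² = 9.3636 + 5·265.0384 = 1334.5556.
Posterior precision = 1/σ₀² + n/σ² = 1/265.0384 + 5/9.3636 = (σ² + n·σ₀²)/(σ₀²σ²) = 1334.5556/(265.0384·9.3636); posterior variance σₙ² = σ₀²σ²/(σ² + n·σ₀²) = 265.0384·9.3636/1334.5556 = 1.859580.
Predictive variance for one new observation = σₙ² + σ² = 265.0384·9.3636/1334.5556 + 9.3636 = σ²·(σ₀² + 1334.5556)/1334.5556 = 9.3636·1599.594/1334.5556 = 11.223180; SD = √(9.3636·1599.594/1334.5556) = 3.3501.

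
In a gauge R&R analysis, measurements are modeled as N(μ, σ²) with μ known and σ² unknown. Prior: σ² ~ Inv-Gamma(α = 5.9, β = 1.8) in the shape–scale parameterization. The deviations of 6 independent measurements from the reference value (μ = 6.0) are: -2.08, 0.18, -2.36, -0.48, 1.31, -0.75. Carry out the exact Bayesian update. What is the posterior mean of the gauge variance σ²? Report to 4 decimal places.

1.0150

With known mean μ and an Inverse-Gamma(α, β) prior on σ², the Normal likelihood is conjugate: posterior is Inv-Gamma(α + n/2, β + Σ(xᵢ−μ)²/2).
Σ(xᵢ−μ)² = (-2.08)² + (0.18)² + (-2.36)² + (-0.48)² + (1.31)² + (-0.75)² = 12.4374.
Posterior: Inv-Gamma(5.9 + 6/2, 1.8 + 12.4374/2) = Inv-Gamma(8.90, 8.01870).
E[σ²|data] = β/(α−1) = 8.01870/7.90 = 1.0150.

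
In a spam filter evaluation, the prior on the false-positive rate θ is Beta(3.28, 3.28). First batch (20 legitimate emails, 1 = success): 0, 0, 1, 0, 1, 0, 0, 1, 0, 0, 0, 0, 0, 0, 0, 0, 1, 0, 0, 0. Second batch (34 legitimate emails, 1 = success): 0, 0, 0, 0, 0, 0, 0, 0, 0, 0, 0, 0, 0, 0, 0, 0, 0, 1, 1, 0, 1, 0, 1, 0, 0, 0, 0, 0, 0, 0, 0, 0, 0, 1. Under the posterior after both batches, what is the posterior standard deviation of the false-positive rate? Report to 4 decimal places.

0.0512

The Beta prior is conjugate to a Binomial/Bernoulli likelihood; the update adds successes to α and failures to β.
After batch 1: Beta(3.28+4, 3.28+16) = Beta(7.28, 19.28).
After batch 2: Beta(7.28+5, 19.28+29) = Beta(12.28, 48.28).
Var = αβ/((α+β)²(α+β+1)) = 12.28·48.28/(60.56²·61.56) = 0.00262600; SD = √0.00262600 = 0.0512.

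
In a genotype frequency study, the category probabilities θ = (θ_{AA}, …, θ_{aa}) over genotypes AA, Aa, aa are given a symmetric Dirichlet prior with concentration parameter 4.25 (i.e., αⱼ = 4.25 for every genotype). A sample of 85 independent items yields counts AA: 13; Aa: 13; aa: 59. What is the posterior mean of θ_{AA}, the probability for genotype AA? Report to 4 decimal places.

0.1765

The Dirichlet prior is conjugate to the Multinomial likelihood: each posterior αⱼ = prior αⱼ + observed count nⱼ.
Posterior concentration: (17.25, 17.25, 63.25), total = 97.75.
E[θ_{AA}|data] = α_{AA}/Σα = 17.25/97.75 = 0.1765.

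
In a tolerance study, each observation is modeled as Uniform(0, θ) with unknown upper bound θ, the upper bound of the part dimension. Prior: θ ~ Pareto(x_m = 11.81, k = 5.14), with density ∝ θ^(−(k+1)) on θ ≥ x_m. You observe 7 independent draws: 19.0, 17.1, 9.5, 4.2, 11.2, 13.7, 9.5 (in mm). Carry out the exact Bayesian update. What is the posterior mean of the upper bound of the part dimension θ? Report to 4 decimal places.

A Pareto(scale x_m, shape k) prior on the upper bound θ of Uniform(0, θ) is conjugate: posterior is Pareto(max(x_m, max xᵢ), k + n).
Sample maximum = 19.0; prior scale x_m = 11.81 → posterior scale = max = 19.00.
Posterior shape = 5.14 + 7 = 12.14.
E[θ|data] = k·x_m/(k−1) = 12.14·19.00/11.14 = 20.7056.

20.7056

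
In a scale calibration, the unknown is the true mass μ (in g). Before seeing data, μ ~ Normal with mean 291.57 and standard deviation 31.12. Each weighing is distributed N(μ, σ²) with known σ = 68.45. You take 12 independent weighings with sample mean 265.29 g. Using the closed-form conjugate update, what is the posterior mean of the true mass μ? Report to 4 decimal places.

For Normal data with known variance σ², a Normal(μ₀, σ₀²) prior on μ is conjugate. Posterior precision = 1/σ₀² + n/σ²; posterior mean is the precision-weighted average of μ₀ and x̄.
n·x̄ = 12·265.29 = 3183.48.
σ₀² = 31.12² = 968.4544, σ² = 68.45² = 4685.4025; σ² + n·σ₀² = 4685.4025 + 12·968.4544 = 16306.8553.
Posterior mean = (μ₀/σ₀² + n·x̄/σ²)/(1/σ₀² + n/σ²) = (σ²·μ₀ + σ₀²·n·x̄)/(σ² + n·σ₀²) = (4685.4025·291.57 + 968.4544·3183.48)/16306.8553 = 4449178.020237/16306.8553 = 272.8410.

272.8410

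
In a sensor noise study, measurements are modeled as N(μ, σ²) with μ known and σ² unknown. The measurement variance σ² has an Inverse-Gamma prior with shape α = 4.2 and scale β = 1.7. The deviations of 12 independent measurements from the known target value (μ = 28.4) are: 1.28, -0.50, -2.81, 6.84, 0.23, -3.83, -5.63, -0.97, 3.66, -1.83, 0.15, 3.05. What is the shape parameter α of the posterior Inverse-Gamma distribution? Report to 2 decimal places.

10.20

With known mean μ and an Inverse-Gamma(α, β) prior on σ², the Normal likelihood is conjugate: posterior is Inv-Gamma(α + n/2, β + Σ(xᵢ−μ)²/2).
Σ(xᵢ−μ)² = (1.28)² + (-0.50)² + (-2.81)² + (6.84)² + (0.23)² + (-3.83)² + (-5.63)² + (-0.97)² + (3.66)² + (-1.83)² + (0.15)² + (3.05)² = 129.9992.
Posterior: Inv-Gamma(4.2 + 12/2, 1.7 + 129.9992/2) = Inv-Gamma(10.20, 66.69960).
Posterior α = 10.20.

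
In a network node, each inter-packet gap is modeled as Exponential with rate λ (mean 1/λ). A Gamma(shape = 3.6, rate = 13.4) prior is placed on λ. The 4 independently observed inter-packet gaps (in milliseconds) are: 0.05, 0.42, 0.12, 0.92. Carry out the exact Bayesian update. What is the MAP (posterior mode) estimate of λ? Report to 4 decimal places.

0.4427

With a Gamma(shape α, rate β) prior on the exponential rate λ, the posterior after n observations with total T = Σxᵢ is Gamma(α+n, β+T).
Sum of observations T = 1.51 milliseconds; n = 4.
Posterior: Gamma(3.6+4, 13.4+1.51) = Gamma(7.6, 14.91).
Mode = (α−1)/β = 0.4427.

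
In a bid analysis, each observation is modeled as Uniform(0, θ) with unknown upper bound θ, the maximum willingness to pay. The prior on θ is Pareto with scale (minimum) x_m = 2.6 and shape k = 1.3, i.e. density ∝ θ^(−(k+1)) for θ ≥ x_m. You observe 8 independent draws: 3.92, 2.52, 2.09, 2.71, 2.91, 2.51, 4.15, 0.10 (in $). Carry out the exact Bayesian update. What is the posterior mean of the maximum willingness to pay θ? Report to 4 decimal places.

4.6500

A Pareto(scale x_m, shape k) prior on the upper bound θ of Uniform(0, θ) is conjugate: posterior is Pareto(max(x_m, max xᵢ), k + n).
Sample maximum = 4.15; prior scale x_m = 2.6 → posterior scale = max = 4.15.
Posterior shape = 1.3 + 8 = 9.3.
E[θ|data] = k·x_m/(k−1) = 9.3·4.15/8.3 = 4.6500.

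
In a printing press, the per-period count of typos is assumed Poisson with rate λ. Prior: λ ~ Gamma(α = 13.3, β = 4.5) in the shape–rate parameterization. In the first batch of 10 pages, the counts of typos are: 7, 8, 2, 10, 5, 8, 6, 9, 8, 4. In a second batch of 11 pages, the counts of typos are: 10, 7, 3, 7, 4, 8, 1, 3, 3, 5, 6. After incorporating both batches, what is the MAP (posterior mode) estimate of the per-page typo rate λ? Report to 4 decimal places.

5.3451

With a Gamma(shape α, rate β) prior, the Poisson likelihood is conjugate: the posterior is Gamma(α + ΣXᵢ, β + n).
Batch 1: sum of counts S = 67 over n = 10 pages.
After batch 1: Gamma(α+S, β+n) = Gamma(13.3+67, 4.5+10) = Gamma(80.3, 14.5).
Batch 2: sum of counts S = 57 over n = 11 pages.
After batch 2: Gamma(α+S, β+n) = Gamma(80.3+57, 14.5+11) = Gamma(137.3, 25.5).
Mode of Gamma(α,β) for α≥1 is (α−1)/β = 136.3/25.5 = 5.3451.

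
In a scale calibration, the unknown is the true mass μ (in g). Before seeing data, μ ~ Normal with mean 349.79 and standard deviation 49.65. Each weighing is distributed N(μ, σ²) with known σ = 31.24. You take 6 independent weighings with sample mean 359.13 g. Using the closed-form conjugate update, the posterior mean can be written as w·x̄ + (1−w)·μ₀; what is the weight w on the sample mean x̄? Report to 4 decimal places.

For Normal data with known variance σ², a Normal(μ₀, σ₀²) prior on μ is conjugate. Posterior precision = 1/σ₀² + n/σ²; posterior mean is the precision-weighted average of μ₀ and x̄.
σ₀² = 49.65² = 2465.1225, σ² = 31.24² = 975.9376. Prior precision 1/σ₀² = 1/2465.1225; data precision n/σ² = 6/975.9376.
w = (n/σ²)/(1/σ₀² + n/σ²) = n·σ₀²/(σ² + n·σ₀²) = 6·2465.1225/(975.9376 + 6·2465.1225) = 14790.735/15766.6726 = 0.9381.

0.9381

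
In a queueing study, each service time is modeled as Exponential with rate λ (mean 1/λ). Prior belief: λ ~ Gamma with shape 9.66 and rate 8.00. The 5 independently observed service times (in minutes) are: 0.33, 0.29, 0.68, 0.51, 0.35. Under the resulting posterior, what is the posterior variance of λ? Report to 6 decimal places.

With a Gamma(shape α, rate β) prior on the exponential rate λ, the posterior after n observations with total T = Σxᵢ is Gamma(α+n, β+T).
Sum of observations T = 2.16 minutes; n = 5.
Posterior: Gamma(9.66+5, 8.00+2.16) = Gamma(14.66, 10.16).
Var = α/β² = 0.142019.

0.142019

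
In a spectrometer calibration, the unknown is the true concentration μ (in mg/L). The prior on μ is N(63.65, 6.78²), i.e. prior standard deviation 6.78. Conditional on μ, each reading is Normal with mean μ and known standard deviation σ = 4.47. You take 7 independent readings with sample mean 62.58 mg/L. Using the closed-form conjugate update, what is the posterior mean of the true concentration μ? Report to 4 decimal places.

62.6426

For Normal data with known variance σ², a Normal(μ₀, σ₀²) prior on μ is conjugate. Posterior precision = 1/σ₀² + n/σ²; posterior mean is the precision-weighted average of μ₀ and x̄.
n·x̄ = 7·62.58 = 438.06.
σ₀² = 6.78² = 45.9684, σ² = 4.47² = 19.9809; σ² + n·σ₀² = 19.9809 + 7·45.9684 = 341.7597.
Posterior mean = (μ₀/σ₀² + n·x̄/σ²)/(1/σ₀² + n/σ²) = (σ²·μ₀ + σ₀²·n·x̄)/(σ² + n·σ₀²) = (19.9809·63.65 + 45.9684·438.06)/341.7597 = 21408.701589/341.7597 = 62.6426.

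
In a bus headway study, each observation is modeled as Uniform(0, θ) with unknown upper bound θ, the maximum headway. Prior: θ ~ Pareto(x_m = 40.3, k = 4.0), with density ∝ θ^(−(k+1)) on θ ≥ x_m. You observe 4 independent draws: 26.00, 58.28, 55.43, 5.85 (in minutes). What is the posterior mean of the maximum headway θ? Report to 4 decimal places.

A Pareto(scale x_m, shape k) prior on the upper bound θ of Uniform(0, θ) is conjugate: posterior is Pareto(max(x_m, max xᵢ), k + n).
Sample maximum = 58.28; prior scale x_m = 40.3 → posterior scale = max = 58.28.
Posterior shape = 4.0 + 4 = 8.0.
E[θ|data] = k·x_m/(k−1) = 8.0·58.28/7.0 = 66.6057.

66.6057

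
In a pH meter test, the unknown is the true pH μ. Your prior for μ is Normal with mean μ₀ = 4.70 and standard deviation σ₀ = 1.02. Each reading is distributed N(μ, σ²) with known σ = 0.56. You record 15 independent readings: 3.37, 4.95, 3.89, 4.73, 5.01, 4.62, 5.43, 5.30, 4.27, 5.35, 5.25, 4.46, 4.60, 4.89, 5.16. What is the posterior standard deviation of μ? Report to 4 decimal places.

For Normal data with known variance σ², a Normal(μ₀, σ₀²) prior on μ is conjugate. Posterior precision = 1/σ₀² + n/σ²; posterior mean is the precision-weighted average of μ₀ and x̄.
σ₀² = 1.02² = 1.0404, σ² = 0.56² = 0.3136; σ² + n·σ₀² = 0.3136 + 15·1.0404 = 15.9196.
Posterior precision = 1/σ₀² + n/σ² = 1/1.0404 + 15/0.3136 = (σ² + n·σ₀²)/(σ₀²σ²) = 15.9196/(1.0404·0.3136); posterior variance σₙ² = σ₀²σ²/(σ² + n·σ₀²) = 1.0404·0.3136/15.9196 = 0.020495.
Posterior SD = √σₙ² = √(1.0404·0.3136/15.9196) = 0.1432.

0.1432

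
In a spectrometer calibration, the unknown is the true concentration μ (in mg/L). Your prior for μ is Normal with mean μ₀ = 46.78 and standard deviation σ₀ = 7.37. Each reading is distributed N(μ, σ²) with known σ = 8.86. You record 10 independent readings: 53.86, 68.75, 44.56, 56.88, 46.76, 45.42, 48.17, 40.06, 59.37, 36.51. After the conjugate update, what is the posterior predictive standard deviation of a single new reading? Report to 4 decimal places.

9.2390

For Normal data with known variance σ², a Normal(μ₀, σ₀²) prior on μ is conjugate. Posterior precision = 1/σ₀² + n/σ²; posterior mean is the precision-weighted average of μ₀ and x̄.
σ₀² = 7.37² = 54.3169, σ² = 8.86² = 78.4996; σ² + n·σ₀² = 78.4996 + 10·54.3169 = 621.6686.
Posterior precision = 1/σ₀² + n/σ² = 1/54.3169 + 10/78.4996 = (σ² + n·σ₀²)/(σ₀²σ²) = 621.6686/(54.3169·78.4996); posterior variance σₙ² = σ₀²σ²/(σ² + n·σ₀²) = 54.3169·78.4996/621.6686 = 6.858727.
Predictive variance for one new observation = σₙ² + σ² = 54.3169·78.4996/621.6686 + 78.4996 = σ²·(σ₀² + 621.6686)/621.6686 = 78.4996·675.9855/621.6686 = 85.358327; SD = √(78.4996·675.9855/621.6686) = 9.2390.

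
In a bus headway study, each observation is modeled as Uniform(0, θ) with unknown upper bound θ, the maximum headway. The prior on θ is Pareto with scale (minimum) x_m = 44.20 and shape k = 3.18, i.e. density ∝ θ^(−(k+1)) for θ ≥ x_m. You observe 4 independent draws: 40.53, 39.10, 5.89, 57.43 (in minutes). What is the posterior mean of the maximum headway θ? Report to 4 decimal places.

A Pareto(scale x_m, shape k) prior on the upper bound θ of Uniform(0, θ) is conjugate: posterior is Pareto(max(x_m, max xᵢ), k + n).
Sample maximum = 57.43; prior scale x_m = 44.20 → posterior scale = max = 57.43.
Posterior shape = 3.18 + 4 = 7.18.
E[θ|data] = k·x_m/(k−1) = 7.18·57.43/6.18 = 66.7229.

66.7229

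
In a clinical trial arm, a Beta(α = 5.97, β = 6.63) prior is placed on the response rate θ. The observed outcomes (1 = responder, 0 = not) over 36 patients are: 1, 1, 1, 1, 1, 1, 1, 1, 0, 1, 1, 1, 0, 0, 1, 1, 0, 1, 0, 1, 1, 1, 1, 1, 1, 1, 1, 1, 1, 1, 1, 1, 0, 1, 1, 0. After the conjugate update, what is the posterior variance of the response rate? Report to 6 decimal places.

0.004069

The Beta prior is conjugate to a Binomial/Bernoulli likelihood; the update adds successes to α and failures to β.
Posterior: Beta(α+k, β+n−k) = Beta(5.97+29, 6.63+7) = Beta(34.97, 13.63).
Var = αβ/((α+β)²(α+β+1)) = 34.97·13.63/(48.60²·49.60) = 0.004069.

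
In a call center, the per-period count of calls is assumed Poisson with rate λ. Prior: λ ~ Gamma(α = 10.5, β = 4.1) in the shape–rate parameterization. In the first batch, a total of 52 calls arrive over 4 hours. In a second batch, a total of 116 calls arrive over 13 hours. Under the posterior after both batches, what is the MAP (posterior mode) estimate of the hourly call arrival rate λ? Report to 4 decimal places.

With a Gamma(shape α, rate β) prior, the Poisson likelihood is conjugate: the posterior is Gamma(α + ΣXᵢ, β + n).
After batch 1: Gamma(α+S, β+n) = Gamma(10.5+52, 4.1+4) = Gamma(62.5, 8.1).
After batch 2: Gamma(α+S, β+n) = Gamma(62.5+116, 8.1+13) = Gamma(178.5, 21.1).
Mode of Gamma(α,β) for α≥1 is (α−1)/β = 177.5/21.1 = 8.4123.

8.4123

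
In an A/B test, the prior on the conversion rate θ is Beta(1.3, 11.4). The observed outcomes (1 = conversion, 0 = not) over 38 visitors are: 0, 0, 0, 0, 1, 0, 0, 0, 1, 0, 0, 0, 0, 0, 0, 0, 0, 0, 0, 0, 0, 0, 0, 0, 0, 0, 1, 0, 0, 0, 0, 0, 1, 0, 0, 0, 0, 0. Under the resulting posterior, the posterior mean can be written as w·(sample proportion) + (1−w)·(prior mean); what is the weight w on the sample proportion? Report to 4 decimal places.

The Beta prior is conjugate to a Binomial/Bernoulli likelihood; the update adds successes to α and failures to β.
Posterior mean = (α₀+k)/(α₀+β₀+n) = [n/(α₀+β₀+n)]·(k/n) + [(α₀+β₀)/(α₀+β₀+n)]·α₀/(α₀+β₀), so only n and the prior enter the weight.
The weight on the data is w = n/(α₀+β₀+n) = 38/(1.3+11.4+38) = 38/50.7 = 0.7495.

0.7495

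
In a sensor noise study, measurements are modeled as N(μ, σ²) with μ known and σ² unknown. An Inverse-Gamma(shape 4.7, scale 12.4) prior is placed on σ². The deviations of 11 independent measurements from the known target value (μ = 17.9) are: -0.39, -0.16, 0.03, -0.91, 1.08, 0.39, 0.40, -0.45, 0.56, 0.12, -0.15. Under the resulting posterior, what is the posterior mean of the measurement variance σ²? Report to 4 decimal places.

With known mean μ and an Inverse-Gamma(α, β) prior on σ², the Normal likelihood is conjugate: posterior is Inv-Gamma(α + n/2, β + Σ(xᵢ−μ)²/2).
Σ(xᵢ−μ)² = (-0.39)² + (-0.16)² + (0.03)² + (-0.91)² + (1.08)² + (0.39)² + (0.40)² + (-0.45)² + (0.56)² + (0.12)² + (-0.15)² = 3.0382.
Posterior: Inv-Gamma(4.7 + 11/2, 12.4 + 3.0382/2) = Inv-Gamma(10.20, 13.91910).
E[σ²|data] = β/(α−1) = 13.91910/9.20 = 1.5129.

1.5129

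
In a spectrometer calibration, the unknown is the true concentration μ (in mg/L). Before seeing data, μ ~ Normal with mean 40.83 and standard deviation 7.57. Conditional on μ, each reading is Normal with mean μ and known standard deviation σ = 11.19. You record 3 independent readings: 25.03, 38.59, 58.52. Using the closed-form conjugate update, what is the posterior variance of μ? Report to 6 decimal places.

For Normal data with known variance σ², a Normal(μ₀, σ₀²) prior on μ is conjugate. Posterior precision = 1/σ₀² + n/σ²; posterior mean is the precision-weighted average of μ₀ and x̄.
σ₀² = 7.57² = 57.3049, σ² = 11.19² = 125.2161; σ² + n·σ₀² = 125.2161 + 3·57.3049 = 297.1308.
Posterior precision = 1/σ₀² + n/σ² = 1/57.3049 + 3/125.2161 = (σ² + n·σ₀²)/(σ₀²σ²) = 297.1308/(57.3049·125.2161); posterior variance σₙ² = σ₀²σ²/(σ² + n·σ₀²) = 57.3049·125.2161/297.1308 = 24.149284.

24.149284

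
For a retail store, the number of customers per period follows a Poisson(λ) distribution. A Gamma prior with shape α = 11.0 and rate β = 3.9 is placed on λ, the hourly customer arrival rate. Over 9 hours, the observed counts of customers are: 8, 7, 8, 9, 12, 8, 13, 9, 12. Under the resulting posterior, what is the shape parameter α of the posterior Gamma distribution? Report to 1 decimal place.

With a Gamma(shape α, rate β) prior, the Poisson likelihood is conjugate: the posterior is Gamma(α + ΣXᵢ, β + n).
Sum of counts S = 86 over n = 9 hours.
Posterior: Gamma(α+S, β+n) = Gamma(11.0+86, 3.9+9) = Gamma(97.0, 12.9).
Posterior α = 97.0.

97.0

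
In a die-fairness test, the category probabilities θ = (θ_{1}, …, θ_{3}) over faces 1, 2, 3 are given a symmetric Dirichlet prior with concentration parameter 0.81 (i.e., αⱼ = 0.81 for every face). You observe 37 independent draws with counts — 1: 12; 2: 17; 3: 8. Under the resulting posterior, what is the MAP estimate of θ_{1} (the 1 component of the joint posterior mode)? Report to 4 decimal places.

0.3242

The Dirichlet prior is conjugate to the Multinomial likelihood: each posterior αⱼ = prior αⱼ + observed count nⱼ.
Posterior concentration: (12.81, 17.81, 8.81), total = 39.43.
Joint mode component: (α_{1}−1)/(Σα−K) = 11.81/36.43 = 0.3242.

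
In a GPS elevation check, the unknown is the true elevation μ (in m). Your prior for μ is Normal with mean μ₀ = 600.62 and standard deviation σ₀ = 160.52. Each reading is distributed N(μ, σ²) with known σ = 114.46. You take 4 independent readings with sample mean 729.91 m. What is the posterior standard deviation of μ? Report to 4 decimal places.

For Normal data with known variance σ², a Normal(μ₀, σ₀²) prior on μ is conjugate. Posterior precision = 1/σ₀² + n/σ²; posterior mean is the precision-weighted average of μ₀ and x̄.
σ₀² = 160.52² = 25766.6704, σ² = 114.46² = 13101.0916; σ² + n·σ₀² = 13101.0916 + 4·25766.6704 = 116167.7732.
Posterior precision = 1/σ₀² + n/σ² = 1/25766.6704 + 4/13101.0916 = (σ² + n·σ₀²)/(σ₀²σ²) = 116167.7732/(25766.6704·13101.0916); posterior variance σₙ² = σ₀²σ²/(σ² + n·σ₀²) = 25766.6704·13101.0916/116167.7732 = 2905.896359.
Posterior SD = √σₙ² = √(25766.6704·13101.0916/116167.7732) = 53.9064.

53.9064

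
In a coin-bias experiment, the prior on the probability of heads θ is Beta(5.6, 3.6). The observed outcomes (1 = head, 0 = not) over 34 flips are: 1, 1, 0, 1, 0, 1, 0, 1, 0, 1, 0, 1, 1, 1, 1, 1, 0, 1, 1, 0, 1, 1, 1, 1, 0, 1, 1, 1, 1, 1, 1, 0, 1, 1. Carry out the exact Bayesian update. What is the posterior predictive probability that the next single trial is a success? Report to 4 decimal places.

The Beta prior is conjugate to a Binomial/Bernoulli likelihood; the update adds successes to α and failures to β.
Posterior: Beta(α+k, β+n−k) = Beta(5.6+25, 3.6+9) = Beta(30.6, 12.6).
For a single future Bernoulli trial, P(success | data) = α/(α+β) = 0.7083.

0.7083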